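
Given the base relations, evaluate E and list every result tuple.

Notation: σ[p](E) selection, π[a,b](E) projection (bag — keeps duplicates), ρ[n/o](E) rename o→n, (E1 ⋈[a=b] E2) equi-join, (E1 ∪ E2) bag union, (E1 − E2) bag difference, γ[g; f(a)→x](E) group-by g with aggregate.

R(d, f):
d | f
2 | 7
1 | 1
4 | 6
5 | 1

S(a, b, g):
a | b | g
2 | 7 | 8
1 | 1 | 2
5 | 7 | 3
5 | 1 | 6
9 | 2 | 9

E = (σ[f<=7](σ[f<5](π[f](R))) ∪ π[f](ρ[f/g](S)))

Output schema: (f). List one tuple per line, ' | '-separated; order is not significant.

Subexpression sizes:
  R → 4
  π[f](R) → 4
  σ[f<5](π[f](R)) → 2
  σ[f<=7](σ[f<5](π[f](R))) → 2
  S → 5
  ρ[f/g](S) → 5
  π[f](ρ[f/g](S)) → 5
  (σ[f<=7](σ[f<5](π[f](R))) ∪ π[f](ρ[f/g](S))) → 7

== RESULT ==
f
1
1
2
3
6
8
9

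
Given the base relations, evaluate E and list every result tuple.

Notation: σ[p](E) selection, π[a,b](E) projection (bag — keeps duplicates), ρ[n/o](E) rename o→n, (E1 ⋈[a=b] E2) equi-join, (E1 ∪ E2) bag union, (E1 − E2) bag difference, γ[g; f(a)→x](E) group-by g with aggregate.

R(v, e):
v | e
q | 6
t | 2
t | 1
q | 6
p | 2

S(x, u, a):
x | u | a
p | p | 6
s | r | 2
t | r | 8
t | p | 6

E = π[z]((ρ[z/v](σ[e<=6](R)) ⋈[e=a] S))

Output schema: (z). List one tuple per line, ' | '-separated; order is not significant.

Subexpression sizes:
  R → 5
  σ[e<=6](R) → 5
  ρ[z/v](σ[e<=6](R)) → 5
  S → 4
  (ρ[z/v](σ[e<=6](R)) ⋈[e=a] S) → 6
  π[z]((ρ[z/v](σ[e<=6](R)) ⋈[e=a] S)) → 6

== RESULT ==
z
p
q
q
q
q
t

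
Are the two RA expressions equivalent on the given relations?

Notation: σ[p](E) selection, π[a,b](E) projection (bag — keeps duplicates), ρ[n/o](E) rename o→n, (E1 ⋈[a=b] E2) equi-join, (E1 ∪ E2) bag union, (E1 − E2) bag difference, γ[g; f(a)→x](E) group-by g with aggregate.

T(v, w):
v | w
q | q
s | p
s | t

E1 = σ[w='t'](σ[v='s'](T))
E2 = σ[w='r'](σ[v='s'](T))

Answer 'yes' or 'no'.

E1 stepwise |·|:
  T → 3
  σ[v='s'](T) → 2
  σ[w='t'](σ[v='s'](T)) → 1
E2 stepwise |·|:
  T → 3
  σ[v='s'](T) → 2
  σ[w='r'](σ[v='s'](T)) → 0

E1 result:
v | w
s | t
E2 result:
v | w
(0 rows)
Witness: ('s', 't') appears 1× in E1 but 0× in E2.

no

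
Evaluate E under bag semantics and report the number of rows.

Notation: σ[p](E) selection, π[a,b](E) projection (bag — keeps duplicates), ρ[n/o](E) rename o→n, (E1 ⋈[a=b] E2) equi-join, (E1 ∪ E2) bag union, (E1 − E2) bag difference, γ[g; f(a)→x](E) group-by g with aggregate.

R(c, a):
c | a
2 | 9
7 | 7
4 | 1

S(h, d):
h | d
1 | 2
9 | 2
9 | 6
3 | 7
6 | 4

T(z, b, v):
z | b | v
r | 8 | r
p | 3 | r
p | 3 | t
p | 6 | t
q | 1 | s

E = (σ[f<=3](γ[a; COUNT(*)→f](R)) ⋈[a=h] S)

Stepwise |·|:
  R → 3
  γ[a; COUNT(*)→f](R) → 3
  σ[f<=3](γ[a; COUNT(*)→f](R)) → 3
  S → 5
  (σ[f<=3](γ[a; COUNT(*)→f](R)) ⋈[a=h] S) → 3

|E| = 3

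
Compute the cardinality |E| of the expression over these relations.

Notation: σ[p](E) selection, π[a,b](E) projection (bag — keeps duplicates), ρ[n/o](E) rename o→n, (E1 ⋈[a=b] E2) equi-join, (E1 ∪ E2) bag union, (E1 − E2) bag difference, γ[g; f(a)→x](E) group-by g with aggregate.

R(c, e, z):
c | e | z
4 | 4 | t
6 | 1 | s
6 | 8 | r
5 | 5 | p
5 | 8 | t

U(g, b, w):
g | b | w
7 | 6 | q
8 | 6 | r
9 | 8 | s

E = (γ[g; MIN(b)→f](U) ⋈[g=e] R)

Stepwise |·|:
  U → 3
  γ[g; MIN(b)→f](U) → 3
  R → 5
  (γ[g; MIN(b)→f](U) ⋈[g=e] R) → 2

|E| = 2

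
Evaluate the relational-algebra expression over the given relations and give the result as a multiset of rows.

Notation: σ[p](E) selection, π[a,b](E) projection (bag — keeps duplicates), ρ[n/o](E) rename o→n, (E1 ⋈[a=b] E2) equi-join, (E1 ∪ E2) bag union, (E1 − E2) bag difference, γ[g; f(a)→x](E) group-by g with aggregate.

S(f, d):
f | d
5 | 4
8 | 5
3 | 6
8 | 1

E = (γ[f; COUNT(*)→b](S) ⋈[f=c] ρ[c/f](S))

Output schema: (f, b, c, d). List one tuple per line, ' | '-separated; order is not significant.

Stepwise |·|:
  S → 4
  γ[f; COUNT(*)→b](S) → 3
  S → 4
  ρ[c/f](S) → 4
  (γ[f; COUNT(*)→b](S) ⋈[f=c] ρ[c/f](S)) → 4

== RESULT ==
f | b | c | d
3 | 1 | 3 | 6
5 | 1 | 5 | 4
8 | 2 | 8 | 1
8 | 2 | 8 | 5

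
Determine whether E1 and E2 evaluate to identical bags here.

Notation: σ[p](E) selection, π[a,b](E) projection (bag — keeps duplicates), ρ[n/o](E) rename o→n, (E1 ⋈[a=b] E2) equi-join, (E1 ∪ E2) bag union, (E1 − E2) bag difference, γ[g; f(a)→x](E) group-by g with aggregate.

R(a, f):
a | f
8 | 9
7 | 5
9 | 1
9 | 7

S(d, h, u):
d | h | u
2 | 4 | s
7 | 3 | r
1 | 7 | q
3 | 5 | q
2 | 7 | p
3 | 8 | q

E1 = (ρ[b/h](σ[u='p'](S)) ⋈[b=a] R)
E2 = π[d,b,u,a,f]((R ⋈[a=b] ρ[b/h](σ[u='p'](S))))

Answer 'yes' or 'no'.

E1 row counts bottom-up:
  S → 6
  σ[u='p'](S) → 1
  ρ[b/h](σ[u='p'](S)) → 1
  R → 4
  (ρ[b/h](σ[u='p'](S)) ⋈[b=a] R) → 1
E2 row counts bottom-up:
  R → 4
  S → 6
  σ[u='p'](S) → 1
  ρ[b/h](σ[u='p'](S)) → 1
  (R ⋈[a=b] ρ[b/h](σ[u='p'](S))) → 1
  π[d,b,u,a,f]((R ⋈[a=b] ρ[b/h](σ[u='p'](S)))) → 1

E1 and E2 produce the same multiset:
d | b | u | a | f
2 | 7 | p | 7 | 5

yes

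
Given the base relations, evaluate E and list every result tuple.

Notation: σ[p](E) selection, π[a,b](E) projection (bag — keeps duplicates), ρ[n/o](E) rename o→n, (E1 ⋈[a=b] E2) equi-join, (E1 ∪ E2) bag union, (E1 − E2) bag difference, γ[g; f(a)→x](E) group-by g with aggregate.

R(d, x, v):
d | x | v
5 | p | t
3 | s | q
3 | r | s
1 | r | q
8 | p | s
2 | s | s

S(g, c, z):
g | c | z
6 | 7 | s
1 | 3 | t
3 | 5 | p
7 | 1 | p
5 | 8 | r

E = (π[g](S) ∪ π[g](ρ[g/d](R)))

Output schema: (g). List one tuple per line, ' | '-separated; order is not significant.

Stepwise |·|:
  S → 5
  π[g](S) → 5
  R → 6
  ρ[g/d](R) → 6
  π[g](ρ[g/d](R)) → 6
  (π[g](S) ∪ π[g](ρ[g/d](R))) → 11

== RESULT ==
g
1
1
2
3
3
3
5
5
6
7
8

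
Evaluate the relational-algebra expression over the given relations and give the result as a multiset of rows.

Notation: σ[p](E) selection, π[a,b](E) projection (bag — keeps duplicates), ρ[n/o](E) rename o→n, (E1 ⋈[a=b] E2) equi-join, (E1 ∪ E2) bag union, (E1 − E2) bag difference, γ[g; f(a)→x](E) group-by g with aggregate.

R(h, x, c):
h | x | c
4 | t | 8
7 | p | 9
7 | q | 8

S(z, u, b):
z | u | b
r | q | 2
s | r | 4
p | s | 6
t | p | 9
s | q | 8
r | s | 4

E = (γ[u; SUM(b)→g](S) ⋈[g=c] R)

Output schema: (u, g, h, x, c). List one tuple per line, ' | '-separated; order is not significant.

Per-node cardinality:
  S → 6
  γ[u; SUM(b)→g](S) → 4
  R → 3
  (γ[u; SUM(b)→g](S) ⋈[g=c] R) → 1

== RESULT ==
u | g | h | x | c
p | 9 | 7 | p | 9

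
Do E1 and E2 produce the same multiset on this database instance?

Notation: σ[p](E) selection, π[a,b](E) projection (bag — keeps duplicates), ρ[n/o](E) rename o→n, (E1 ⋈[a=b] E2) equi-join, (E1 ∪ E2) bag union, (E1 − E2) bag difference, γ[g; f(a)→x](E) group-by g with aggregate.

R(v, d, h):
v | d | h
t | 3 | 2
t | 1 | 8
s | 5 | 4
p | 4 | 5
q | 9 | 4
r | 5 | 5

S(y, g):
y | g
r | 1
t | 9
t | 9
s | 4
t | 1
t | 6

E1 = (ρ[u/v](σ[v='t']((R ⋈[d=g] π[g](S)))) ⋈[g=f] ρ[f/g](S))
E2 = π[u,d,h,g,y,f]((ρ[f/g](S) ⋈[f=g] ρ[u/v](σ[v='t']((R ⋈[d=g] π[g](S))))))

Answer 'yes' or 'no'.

E1 per-node cardinality:
  R → 6
  S → 6
  π[g](S) → 6
  (R ⋈[d=g] π[g](S)) → 5
  σ[v='t']((R ⋈[d=g] π[g](S))) → 2
  ρ[u/v](σ[v='t']((R ⋈[d=g] π[g](S)))) → 2
  S → 6
  ρ[f/g](S) → 6
  (ρ[u/v](σ[v='t']((R ⋈[d=g] π[g](S)))) ⋈[g=f] ρ[f/g](S)) → 4
E2 per-node cardinality:
  S → 6
  ρ[f/g](S) → 6
  R → 6
  S → 6
  π[g](S) → 6
  (R ⋈[d=g] π[g](S)) → 5
  σ[v='t']((R ⋈[d=g] π[g](S))) → 2
  ρ[u/v](σ[v='t']((R ⋈[d=g] π[g](S)))) → 2
  (ρ[f/g](S) ⋈[f=g] ρ[u/v](σ[v='t']((R ⋈[d=g] π[g](S))))) → 4
  π[u,d,h,g,y,f]((ρ[f/g](S) ⋈[f=g] ρ[u/v](σ[v='t']((R ⋈[d=g] π[g](S)))))) → 4

E1 and E2 produce the same multiset:
u | d | h | g | y | f
t | 1 | 8 | 1 | r | 1
t | 1 | 8 | 1 | r | 1
t | 1 | 8 | 1 | t | 1
t | 1 | 8 | 1 | t | 1

yes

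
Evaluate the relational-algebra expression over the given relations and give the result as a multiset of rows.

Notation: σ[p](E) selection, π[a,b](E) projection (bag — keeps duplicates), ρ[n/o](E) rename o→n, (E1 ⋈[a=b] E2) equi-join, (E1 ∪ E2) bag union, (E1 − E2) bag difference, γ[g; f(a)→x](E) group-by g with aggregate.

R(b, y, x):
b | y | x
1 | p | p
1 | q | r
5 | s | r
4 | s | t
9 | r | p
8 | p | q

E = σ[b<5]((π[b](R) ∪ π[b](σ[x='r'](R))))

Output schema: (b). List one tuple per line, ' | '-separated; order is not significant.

Subexpression sizes:
  R → 6
  π[b](R) → 6
  R → 6
  σ[x='r'](R) → 2
  π[b](σ[x='r'](R)) → 2
  (π[b](R) ∪ π[b](σ[x='r'](R))) → 8
  σ[b<5]((π[b](R) ∪ π[b](σ[x='r'](R)))) → 4

== RESULT ==
b
1
1
1
4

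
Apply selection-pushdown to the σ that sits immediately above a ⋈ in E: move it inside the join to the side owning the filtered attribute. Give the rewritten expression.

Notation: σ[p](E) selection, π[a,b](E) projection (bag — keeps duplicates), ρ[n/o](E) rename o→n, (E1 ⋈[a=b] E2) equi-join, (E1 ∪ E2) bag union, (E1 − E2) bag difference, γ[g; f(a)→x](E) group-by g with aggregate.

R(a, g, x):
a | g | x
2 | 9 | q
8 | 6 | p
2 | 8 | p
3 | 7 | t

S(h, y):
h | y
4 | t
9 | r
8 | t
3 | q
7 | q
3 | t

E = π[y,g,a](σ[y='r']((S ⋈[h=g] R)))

σ filters on y, owned by the left side.
E' = π[y,g,a]((σ[y='r'](S) ⋈[h=g] R))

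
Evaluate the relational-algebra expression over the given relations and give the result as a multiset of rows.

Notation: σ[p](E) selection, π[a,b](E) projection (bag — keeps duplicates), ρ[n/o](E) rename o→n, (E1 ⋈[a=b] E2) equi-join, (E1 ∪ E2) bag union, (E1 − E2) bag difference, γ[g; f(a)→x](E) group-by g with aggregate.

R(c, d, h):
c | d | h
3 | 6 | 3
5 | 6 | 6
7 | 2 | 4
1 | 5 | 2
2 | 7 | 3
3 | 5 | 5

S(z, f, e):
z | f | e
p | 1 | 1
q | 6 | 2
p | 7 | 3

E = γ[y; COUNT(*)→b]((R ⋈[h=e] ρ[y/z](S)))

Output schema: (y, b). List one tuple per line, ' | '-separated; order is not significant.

Per-node cardinality:
  R → 6
  S → 3
  ρ[y/z](S) → 3
  (R ⋈[h=e] ρ[y/z](S)) → 3
  γ[y; COUNT(*)→b]((R ⋈[h=e] ρ[y/z](S))) → 2

== RESULT ==
y | b
p | 2
q | 1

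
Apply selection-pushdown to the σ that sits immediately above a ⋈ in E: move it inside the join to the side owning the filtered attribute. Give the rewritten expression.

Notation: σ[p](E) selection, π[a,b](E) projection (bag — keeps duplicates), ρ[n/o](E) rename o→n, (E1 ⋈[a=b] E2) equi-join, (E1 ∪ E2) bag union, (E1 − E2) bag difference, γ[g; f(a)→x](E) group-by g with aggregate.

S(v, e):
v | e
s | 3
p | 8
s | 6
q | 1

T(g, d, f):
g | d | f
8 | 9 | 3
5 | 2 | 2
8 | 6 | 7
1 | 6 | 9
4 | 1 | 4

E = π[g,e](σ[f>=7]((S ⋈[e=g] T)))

σ filters on f, owned by the right side.
E' = π[g,e]((S ⋈[e=g] σ[f>=7](T)))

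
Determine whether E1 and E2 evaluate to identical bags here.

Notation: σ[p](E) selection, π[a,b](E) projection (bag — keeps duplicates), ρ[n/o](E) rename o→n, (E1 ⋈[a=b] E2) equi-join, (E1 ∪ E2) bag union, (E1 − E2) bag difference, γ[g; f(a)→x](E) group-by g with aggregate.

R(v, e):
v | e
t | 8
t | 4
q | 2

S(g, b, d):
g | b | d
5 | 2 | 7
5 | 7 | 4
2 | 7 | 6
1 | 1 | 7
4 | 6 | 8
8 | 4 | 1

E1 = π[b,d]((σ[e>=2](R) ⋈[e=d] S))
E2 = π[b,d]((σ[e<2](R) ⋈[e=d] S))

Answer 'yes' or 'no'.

E1 per-node cardinality:
  R → 3
  σ[e>=2](R) → 3
  S → 6
  (σ[e>=2](R) ⋈[e=d] S) → 2
  π[b,d]((σ[e>=2](R) ⋈[e=d] S)) → 2
E2 per-node cardinality:
  R → 3
  σ[e<2](R) → 0
  S → 6
  (σ[e<2](R) ⋈[e=d] S) → 0
  π[b,d]((σ[e<2](R) ⋈[e=d] S)) → 0

E1 result:
b | d
6 | 8
7 | 4
E2 result:
b | d
(0 rows)
Witness: (7, 4) appears 1× in E1 but 0× in E2.

no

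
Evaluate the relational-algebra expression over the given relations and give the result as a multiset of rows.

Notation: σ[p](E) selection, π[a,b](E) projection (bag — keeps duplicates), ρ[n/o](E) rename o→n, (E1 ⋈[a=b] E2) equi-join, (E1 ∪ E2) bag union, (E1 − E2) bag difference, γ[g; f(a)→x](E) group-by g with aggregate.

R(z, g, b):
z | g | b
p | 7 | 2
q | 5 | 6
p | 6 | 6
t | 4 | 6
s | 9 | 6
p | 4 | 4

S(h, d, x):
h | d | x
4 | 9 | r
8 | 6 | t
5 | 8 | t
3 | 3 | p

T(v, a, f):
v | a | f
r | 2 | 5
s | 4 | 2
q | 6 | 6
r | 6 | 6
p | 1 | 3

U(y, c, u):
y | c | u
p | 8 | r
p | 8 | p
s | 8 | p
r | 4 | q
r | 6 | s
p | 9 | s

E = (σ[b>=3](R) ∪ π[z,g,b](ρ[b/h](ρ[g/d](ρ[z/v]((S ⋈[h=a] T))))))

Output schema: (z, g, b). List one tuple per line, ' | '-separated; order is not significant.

Subexpression sizes:
  R → 6
  σ[b>=3](R) → 5
  S → 4
  T → 5
  (S ⋈[h=a] T) → 1
  ρ[z/v]((S ⋈[h=a] T)) → 1
  ρ[g/d](ρ[z/v]((S ⋈[h=a] T))) → 1
  ρ[b/h](ρ[g/d](ρ[z/v]((S ⋈[h=a] T)))) → 1
  π[z,g,b](ρ[b/h](ρ[g/d](ρ[z/v]((S ⋈[h=a] T))))) → 1
  (σ[b>=3](R) ∪ π[z,g,b](ρ[b/h](ρ[g/d](ρ[z/v]((S ⋈[h=a] T)))))) → 6

== RESULT ==
z | g | b
p | 4 | 4
p | 6 | 6
q | 5 | 6
s | 9 | 4
s | 9 | 6
t | 4 | 6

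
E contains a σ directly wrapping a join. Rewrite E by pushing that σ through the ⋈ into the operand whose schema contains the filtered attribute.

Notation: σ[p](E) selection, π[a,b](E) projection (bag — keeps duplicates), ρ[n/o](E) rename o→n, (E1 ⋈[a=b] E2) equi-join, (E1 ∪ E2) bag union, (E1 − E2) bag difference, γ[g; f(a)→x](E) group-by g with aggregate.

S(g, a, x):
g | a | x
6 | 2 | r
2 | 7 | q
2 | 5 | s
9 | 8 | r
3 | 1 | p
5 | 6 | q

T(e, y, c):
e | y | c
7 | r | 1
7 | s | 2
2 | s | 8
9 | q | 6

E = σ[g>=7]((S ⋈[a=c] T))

σ filters on g, owned by the left side.
E' = (σ[g>=7](S) ⋈[a=c] T)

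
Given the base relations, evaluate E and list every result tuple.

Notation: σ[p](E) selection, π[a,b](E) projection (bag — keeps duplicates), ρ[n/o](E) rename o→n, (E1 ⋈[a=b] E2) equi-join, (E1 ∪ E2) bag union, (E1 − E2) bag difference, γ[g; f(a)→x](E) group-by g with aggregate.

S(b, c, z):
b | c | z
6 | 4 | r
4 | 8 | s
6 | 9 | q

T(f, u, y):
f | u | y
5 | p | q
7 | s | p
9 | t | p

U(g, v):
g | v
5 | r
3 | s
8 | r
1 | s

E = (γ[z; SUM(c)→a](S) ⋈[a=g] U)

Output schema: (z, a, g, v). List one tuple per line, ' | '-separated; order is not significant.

Subexpression sizes:
  S → 3
  γ[z; SUM(c)→a](S) → 3
  U → 4
  (γ[z; SUM(c)→a](S) ⋈[a=g] U) → 1

== RESULT ==
z | a | g | v
s | 8 | 8 | r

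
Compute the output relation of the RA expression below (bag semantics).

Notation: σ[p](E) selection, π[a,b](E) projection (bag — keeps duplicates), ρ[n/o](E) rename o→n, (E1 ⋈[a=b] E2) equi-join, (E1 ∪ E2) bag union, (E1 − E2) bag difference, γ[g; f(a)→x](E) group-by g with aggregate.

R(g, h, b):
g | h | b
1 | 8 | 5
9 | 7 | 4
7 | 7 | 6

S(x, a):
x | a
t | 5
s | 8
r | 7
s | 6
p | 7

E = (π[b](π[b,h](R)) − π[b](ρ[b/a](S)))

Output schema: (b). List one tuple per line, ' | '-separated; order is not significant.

Stepwise |·|:
  R → 3
  π[b,h](R) → 3
  π[b](π[b,h](R)) → 3
  S → 5
  ρ[b/a](S) → 5
  π[b](ρ[b/a](S)) → 5
  (π[b](π[b,h](R)) − π[b](ρ[b/a](S))) → 1

== RESULT ==
b
4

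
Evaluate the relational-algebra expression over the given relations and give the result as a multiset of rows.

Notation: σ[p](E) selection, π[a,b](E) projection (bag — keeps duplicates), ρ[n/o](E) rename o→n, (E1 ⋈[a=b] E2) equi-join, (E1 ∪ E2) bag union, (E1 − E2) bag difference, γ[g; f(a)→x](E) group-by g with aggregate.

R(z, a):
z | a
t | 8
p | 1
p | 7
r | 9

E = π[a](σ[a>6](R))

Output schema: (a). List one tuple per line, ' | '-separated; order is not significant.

Stepwise |·|:
  R → 4
  σ[a>6](R) → 3
  π[a](σ[a>6](R)) → 3

== RESULT ==
a
7
8
9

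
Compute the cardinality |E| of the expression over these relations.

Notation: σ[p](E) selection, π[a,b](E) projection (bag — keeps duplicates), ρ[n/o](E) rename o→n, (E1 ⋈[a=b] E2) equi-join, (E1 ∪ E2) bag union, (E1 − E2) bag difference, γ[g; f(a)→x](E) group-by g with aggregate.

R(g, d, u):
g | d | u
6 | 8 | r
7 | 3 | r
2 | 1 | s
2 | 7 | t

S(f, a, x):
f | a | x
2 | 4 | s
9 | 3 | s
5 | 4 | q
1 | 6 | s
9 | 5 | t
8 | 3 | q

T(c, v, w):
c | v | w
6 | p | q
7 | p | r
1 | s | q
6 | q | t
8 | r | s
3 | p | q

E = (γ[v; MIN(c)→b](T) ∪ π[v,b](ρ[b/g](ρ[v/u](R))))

Row counts bottom-up:
  T → 6
  γ[v; MIN(c)→b](T) → 4
  R → 4
  ρ[v/u](R) → 4
  ρ[b/g](ρ[v/u](R)) → 4
  π[v,b](ρ[b/g](ρ[v/u](R))) → 4
  (γ[v; MIN(c)→b](T) ∪ π[v,b](ρ[b/g](ρ[v/u](R)))) → 8

|E| = 8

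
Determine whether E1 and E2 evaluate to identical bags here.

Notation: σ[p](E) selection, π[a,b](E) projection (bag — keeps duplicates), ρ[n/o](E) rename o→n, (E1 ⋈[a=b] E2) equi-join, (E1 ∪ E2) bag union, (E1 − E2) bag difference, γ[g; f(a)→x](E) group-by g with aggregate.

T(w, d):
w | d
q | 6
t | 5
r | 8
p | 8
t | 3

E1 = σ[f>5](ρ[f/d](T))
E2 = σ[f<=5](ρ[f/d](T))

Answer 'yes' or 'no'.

E1 subexpression sizes:
  T → 5
  ρ[f/d](T) → 5
  σ[f>5](ρ[f/d](T)) → 3
E2 subexpression sizes:
  T → 5
  ρ[f/d](T) → 5
  σ[f<=5](ρ[f/d](T)) → 2

E1 result:
w | f
p | 8
q | 6
r | 8
E2 result:
w | f
t | 3
t | 5
Witness: ('t', 3) appears 0× in E1 but 1× in E2.

no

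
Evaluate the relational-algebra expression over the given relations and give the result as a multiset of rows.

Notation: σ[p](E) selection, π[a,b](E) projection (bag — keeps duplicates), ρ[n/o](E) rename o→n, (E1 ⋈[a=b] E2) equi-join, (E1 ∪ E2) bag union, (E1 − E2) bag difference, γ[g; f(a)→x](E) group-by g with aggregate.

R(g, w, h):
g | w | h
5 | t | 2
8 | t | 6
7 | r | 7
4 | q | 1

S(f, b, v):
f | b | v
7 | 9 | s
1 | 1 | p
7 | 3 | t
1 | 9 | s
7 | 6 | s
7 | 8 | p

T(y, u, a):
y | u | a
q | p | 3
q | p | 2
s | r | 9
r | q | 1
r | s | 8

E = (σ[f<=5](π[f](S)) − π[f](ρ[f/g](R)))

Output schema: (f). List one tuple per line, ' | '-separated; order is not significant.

Row counts bottom-up:
  S → 6
  π[f](S) → 6
  σ[f<=5](π[f](S)) → 2
  R → 4
  ρ[f/g](R) → 4
  π[f](ρ[f/g](R)) → 4
  (σ[f<=5](π[f](S)) − π[f](ρ[f/g](R))) → 2

== RESULT ==
f
1
1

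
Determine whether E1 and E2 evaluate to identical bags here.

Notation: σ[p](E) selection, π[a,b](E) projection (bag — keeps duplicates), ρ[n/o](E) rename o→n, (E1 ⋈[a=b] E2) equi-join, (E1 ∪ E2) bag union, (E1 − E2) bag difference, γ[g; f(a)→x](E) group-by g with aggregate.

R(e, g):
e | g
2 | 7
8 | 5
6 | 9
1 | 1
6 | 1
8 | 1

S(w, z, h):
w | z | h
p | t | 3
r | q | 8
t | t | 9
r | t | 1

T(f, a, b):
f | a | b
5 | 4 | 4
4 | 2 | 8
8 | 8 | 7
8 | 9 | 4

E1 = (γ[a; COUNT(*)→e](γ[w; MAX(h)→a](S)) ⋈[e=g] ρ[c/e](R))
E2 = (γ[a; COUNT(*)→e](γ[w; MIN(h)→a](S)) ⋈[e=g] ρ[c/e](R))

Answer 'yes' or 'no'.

E1 subexpression sizes:
  S → 4
  γ[w; MAX(h)→a](S) → 3
  γ[a; COUNT(*)→e](γ[w; MAX(h)→a](S)) → 3
  R → 6
  ρ[c/e](R) → 6
  (γ[a; COUNT(*)→e](γ[w; MAX(h)→a](S)) ⋈[e=g] ρ[c/e](R)) → 9
E2 subexpression sizes:
  S → 4
  γ[w; MIN(h)→a](S) → 3
  γ[a; COUNT(*)→e](γ[w; MIN(h)→a](S)) → 3
  R → 6
  ρ[c/e](R) → 6
  (γ[a; COUNT(*)→e](γ[w; MIN(h)→a](S)) ⋈[e=g] ρ[c/e](R)) → 9

E1 result:
a | e | c | g
3 | 1 | 1 | 1
3 | 1 | 6 | 1
3 | 1 | 8 | 1
8 | 1 | 1 | 1
8 | 1 | 6 | 1
8 | 1 | 8 | 1
9 | 1 | 1 | 1
9 | 1 | 6 | 1
9 | 1 | 8 | 1
E2 result:
a | e | c | g
1 | 1 | 1 | 1
1 | 1 | 6 | 1
1 | 1 | 8 | 1
3 | 1 | 1 | 1
3 | 1 | 6 | 1
3 | 1 | 8 | 1
9 | 1 | 1 | 1
9 | 1 | 6 | 1
9 | 1 | 8 | 1
Witness: (8, 1, 8, 1) appears 1× in E1 but 0× in E2.

no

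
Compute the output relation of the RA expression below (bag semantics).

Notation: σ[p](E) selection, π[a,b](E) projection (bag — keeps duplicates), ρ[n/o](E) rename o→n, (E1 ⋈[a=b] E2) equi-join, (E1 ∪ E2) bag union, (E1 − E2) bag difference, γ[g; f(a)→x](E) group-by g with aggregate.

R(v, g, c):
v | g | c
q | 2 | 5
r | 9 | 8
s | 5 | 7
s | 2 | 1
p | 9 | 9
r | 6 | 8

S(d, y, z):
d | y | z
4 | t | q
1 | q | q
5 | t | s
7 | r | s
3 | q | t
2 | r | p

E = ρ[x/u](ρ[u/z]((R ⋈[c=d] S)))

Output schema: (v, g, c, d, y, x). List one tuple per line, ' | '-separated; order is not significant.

Row counts bottom-up:
  R → 6
  S → 6
  (R ⋈[c=d] S) → 3
  ρ[u/z]((R ⋈[c=d] S)) → 3
  ρ[x/u](ρ[u/z]((R ⋈[c=d] S))) → 3

== RESULT ==
v | g | c | d | y | x
q | 2 | 5 | 5 | t | s
s | 2 | 1 | 1 | q | q
s | 5 | 7 | 7 | r | s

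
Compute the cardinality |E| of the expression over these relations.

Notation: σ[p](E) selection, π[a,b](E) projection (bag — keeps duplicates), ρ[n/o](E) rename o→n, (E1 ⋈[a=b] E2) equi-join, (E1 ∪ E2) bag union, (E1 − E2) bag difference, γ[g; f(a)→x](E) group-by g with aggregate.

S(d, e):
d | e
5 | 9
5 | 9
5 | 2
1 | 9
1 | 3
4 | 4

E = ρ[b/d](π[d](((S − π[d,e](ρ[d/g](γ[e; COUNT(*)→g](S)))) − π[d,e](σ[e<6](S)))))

Stepwise |·|:
  S → 6
  S → 6
  γ[e; COUNT(*)→g](S) → 4
  ρ[d/g](γ[e; COUNT(*)→g](S)) → 4
  π[d,e](ρ[d/g](γ[e; COUNT(*)→g](S))) → 4
  (S − π[d,e](ρ[d/g](γ[e; COUNT(*)→g](S)))) → 5
  S → 6
  σ[e<6](S) → 3
  π[d,e](σ[e<6](S)) → 3
  ((S − π[d,e](ρ[d/g](γ[e; COUNT(*)→g](S)))) − π[d,e](σ[e<6](S))) → 3
  π[d](((S − π[d,e](ρ[d/g](γ[e; COUNT(*)→g](S)))) − π[d,e](σ[e<6](S)))) → 3
  ρ[b/d](π[d](((S − π[d,e](ρ[d/g](γ[e; COUNT(*)→g](S)))) − π[d,e](σ[e<6](S))))) → 3

|E| = 3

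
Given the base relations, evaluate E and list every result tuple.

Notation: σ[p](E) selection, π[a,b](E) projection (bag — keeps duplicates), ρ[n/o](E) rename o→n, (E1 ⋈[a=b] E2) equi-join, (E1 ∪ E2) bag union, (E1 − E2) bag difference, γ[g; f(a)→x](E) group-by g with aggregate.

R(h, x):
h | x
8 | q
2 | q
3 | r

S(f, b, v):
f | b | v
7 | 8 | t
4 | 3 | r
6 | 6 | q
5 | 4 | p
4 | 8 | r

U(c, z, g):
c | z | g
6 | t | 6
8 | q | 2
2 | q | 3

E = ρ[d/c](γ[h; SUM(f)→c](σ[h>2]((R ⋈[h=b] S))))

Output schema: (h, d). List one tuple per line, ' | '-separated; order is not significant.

Row counts bottom-up:
  R → 3
  S → 5
  (R ⋈[h=b] S) → 3
  σ[h>2]((R ⋈[h=b] S)) → 3
  γ[h; SUM(f)→c](σ[h>2]((R ⋈[h=b] S))) → 2
  ρ[d/c](γ[h; SUM(f)→c](σ[h>2]((R ⋈[h=b] S)))) → 2

== RESULT ==
h | d
3 | 4
8 | 11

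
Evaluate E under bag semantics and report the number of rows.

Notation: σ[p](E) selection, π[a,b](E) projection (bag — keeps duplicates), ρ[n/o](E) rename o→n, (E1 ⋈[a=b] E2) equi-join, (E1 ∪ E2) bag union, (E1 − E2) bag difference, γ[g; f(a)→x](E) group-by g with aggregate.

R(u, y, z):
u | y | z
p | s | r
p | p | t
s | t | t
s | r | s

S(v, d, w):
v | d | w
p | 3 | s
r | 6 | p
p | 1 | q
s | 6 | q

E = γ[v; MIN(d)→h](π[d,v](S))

Subexpression sizes:
  S → 4
  π[d,v](S) → 4
  γ[v; MIN(d)→h](π[d,v](S)) → 3

|E| = 3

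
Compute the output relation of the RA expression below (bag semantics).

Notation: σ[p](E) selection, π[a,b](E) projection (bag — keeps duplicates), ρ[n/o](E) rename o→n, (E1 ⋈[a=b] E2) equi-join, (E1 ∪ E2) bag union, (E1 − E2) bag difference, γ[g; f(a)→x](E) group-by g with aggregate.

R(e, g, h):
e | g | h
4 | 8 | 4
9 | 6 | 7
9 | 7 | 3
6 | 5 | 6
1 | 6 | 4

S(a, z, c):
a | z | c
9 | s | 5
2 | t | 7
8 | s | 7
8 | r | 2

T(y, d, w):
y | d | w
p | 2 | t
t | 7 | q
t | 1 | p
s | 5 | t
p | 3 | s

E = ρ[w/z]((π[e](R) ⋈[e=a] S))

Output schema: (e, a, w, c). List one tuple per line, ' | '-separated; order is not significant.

Row counts bottom-up:
  R → 5
  π[e](R) → 5
  S → 4
  (π[e](R) ⋈[e=a] S) → 2
  ρ[w/z]((π[e](R) ⋈[e=a] S)) → 2

== RESULT ==
e | a | w | c
9 | 9 | s | 5
9 | 9 | s | 5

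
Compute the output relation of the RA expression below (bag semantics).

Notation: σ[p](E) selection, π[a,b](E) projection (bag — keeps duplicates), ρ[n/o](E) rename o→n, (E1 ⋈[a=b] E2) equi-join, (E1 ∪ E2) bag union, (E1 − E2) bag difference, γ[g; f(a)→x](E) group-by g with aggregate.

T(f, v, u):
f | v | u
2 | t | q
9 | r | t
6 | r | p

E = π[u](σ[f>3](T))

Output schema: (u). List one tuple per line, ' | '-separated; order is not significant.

Subexpression sizes:
  T → 3
  σ[f>3](T) → 2
  π[u](σ[f>3](T)) → 2

== RESULT ==
u
p
t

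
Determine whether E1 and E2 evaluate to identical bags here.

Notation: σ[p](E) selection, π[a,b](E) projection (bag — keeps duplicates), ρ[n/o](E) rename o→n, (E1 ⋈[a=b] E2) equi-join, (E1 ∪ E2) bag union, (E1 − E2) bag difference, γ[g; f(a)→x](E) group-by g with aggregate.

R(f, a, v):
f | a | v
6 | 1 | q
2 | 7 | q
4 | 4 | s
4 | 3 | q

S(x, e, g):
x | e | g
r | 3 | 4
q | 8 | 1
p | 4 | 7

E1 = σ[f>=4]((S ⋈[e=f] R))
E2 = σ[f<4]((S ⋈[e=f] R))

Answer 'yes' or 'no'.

E1 row counts bottom-up:
  S → 3
  R → 4
  (S ⋈[e=f] R) → 2
  σ[f>=4]((S ⋈[e=f] R)) → 2
E2 row counts bottom-up:
  S → 3
  R → 4
  (S ⋈[e=f] R) → 2
  σ[f<4]((S ⋈[e=f] R)) → 0

E1 result:
x | e | g | f | a | v
p | 4 | 7 | 4 | 3 | q
p | 4 | 7 | 4 | 4 | s
E2 result:
x | e | g | f | a | v
(0 rows)
Witness: ('p', 4, 7, 4, 4, 's') appears 1× in E1 but 0× in E2.

no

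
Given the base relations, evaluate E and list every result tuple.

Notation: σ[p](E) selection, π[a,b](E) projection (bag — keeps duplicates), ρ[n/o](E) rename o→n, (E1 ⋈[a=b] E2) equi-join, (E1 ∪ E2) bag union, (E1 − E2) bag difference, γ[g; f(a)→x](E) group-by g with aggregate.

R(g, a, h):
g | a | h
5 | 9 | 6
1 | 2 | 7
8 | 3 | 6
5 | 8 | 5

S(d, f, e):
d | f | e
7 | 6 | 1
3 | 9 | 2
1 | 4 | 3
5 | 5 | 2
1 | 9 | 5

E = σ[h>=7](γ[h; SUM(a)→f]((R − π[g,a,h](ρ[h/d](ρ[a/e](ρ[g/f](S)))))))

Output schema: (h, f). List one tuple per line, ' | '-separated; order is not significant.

Row counts bottom-up:
  R → 4
  S → 5
  ρ[g/f](S) → 5
  ρ[a/e](ρ[g/f](S)) → 5
  ρ[h/d](ρ[a/e](ρ[g/f](S))) → 5
  π[g,a,h](ρ[h/d](ρ[a/e](ρ[g/f](S)))) → 5
  (R − π[g,a,h](ρ[h/d](ρ[a/e](ρ[g/f](S))))) → 4
  γ[h; SUM(a)→f]((R − π[g,a,h](ρ[h/d](ρ[a/e](ρ[g/f](S)))))) → 3
  σ[h>=7](γ[h; SUM(a)→f]((R − π[g,a,h](ρ[h/d](ρ[a/e](ρ[g/f](S))))))) → 1

== RESULT ==
h | f
7 | 2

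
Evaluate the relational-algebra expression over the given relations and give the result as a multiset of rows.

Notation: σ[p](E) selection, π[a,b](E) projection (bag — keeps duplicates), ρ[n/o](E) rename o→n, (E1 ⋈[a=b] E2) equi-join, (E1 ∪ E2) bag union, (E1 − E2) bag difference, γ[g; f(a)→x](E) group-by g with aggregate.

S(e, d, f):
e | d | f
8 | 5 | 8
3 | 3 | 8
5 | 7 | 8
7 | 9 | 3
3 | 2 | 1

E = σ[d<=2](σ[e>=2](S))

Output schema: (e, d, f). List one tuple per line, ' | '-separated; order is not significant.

Per-node cardinality:
  S → 5
  σ[e>=2](S) → 5
  σ[d<=2](σ[e>=2](S)) → 1

== RESULT ==
e | d | f
3 | 2 | 1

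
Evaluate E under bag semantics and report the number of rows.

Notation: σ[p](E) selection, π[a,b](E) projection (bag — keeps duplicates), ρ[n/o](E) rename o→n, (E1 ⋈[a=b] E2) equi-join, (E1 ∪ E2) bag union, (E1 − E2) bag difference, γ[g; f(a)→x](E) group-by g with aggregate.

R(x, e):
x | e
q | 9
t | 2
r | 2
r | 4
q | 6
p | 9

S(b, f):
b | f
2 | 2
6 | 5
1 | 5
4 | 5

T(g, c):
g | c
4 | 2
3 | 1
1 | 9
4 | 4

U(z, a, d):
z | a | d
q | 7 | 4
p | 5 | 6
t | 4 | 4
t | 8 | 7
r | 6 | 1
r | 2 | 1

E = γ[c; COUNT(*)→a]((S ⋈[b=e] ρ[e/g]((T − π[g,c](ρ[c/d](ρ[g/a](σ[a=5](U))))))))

Stepwise |·|:
  S → 4
  T → 4
  U → 6
  σ[a=5](U) → 1
  ρ[g/a](σ[a=5](U)) → 1
  ρ[c/d](ρ[g/a](σ[a=5](U))) → 1
  π[g,c](ρ[c/d](ρ[g/a](σ[a=5](U)))) → 1
  (T − π[g,c](ρ[c/d](ρ[g/a](σ[a=5](U))))) → 4
  ρ[e/g]((T − π[g,c](ρ[c/d](ρ[g/a](σ[a=5](U)))))) → 4
  (S ⋈[b=e] ρ[e/g]((T − π[g,c](ρ[c/d](ρ[g/a](σ[a=5](U))))))) → 3
  γ[c; COUNT(*)→a]((S ⋈[b=e] ρ[e/g]((T − π[g,c](ρ[c/d](ρ[g/a](σ[a=5](U)))))))) → 3

|E| = 3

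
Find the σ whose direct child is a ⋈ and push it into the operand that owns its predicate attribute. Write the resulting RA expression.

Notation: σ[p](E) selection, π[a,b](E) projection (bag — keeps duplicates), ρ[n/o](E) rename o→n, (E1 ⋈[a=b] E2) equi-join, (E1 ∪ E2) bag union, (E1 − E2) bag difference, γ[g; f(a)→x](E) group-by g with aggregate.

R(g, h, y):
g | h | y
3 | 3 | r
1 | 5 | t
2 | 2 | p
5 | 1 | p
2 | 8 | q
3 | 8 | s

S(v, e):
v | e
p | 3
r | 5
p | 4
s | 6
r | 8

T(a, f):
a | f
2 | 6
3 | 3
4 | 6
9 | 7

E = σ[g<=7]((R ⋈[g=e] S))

σ filters on g, owned by the left side.
E' = (σ[g<=7](R) ⋈[g=e] S)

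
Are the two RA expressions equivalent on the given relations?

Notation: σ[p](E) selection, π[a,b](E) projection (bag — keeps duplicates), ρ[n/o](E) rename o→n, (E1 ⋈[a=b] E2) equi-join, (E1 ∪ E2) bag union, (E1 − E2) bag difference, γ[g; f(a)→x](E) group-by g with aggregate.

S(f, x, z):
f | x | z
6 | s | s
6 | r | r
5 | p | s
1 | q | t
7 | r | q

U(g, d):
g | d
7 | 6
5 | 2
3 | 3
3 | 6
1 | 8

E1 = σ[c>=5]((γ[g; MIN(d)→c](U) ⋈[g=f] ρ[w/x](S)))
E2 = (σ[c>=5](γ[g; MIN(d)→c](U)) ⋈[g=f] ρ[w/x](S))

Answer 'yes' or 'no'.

E1 subexpression sizes:
  U → 5
  γ[g; MIN(d)→c](U) → 4
  S → 5
  ρ[w/x](S) → 5
  (γ[g; MIN(d)→c](U) ⋈[g=f] ρ[w/x](S)) → 3
  σ[c>=5]((γ[g; MIN(d)→c](U) ⋈[g=f] ρ[w/x](S))) → 2
E2 subexpression sizes:
  U → 5
  γ[g; MIN(d)→c](U) → 4
  σ[c>=5](γ[g; MIN(d)→c](U)) → 2
  S → 5
  ρ[w/x](S) → 5
  (σ[c>=5](γ[g; MIN(d)→c](U)) ⋈[g=f] ρ[w/x](S)) → 2

E1 and E2 produce the same multiset:
g | c | f | w | z
1 | 8 | 1 | q | t
7 | 6 | 7 | r | q

yes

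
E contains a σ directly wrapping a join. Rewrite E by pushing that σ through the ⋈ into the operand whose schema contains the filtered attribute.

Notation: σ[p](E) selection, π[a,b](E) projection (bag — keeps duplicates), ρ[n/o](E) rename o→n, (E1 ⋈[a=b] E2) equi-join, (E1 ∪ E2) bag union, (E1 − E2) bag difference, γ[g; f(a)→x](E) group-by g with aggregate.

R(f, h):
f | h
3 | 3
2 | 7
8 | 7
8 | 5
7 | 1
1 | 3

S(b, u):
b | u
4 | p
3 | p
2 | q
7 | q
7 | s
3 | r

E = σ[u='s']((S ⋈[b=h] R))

σ filters on u, owned by the left side.
E' = (σ[u='s'](S) ⋈[b=h] R)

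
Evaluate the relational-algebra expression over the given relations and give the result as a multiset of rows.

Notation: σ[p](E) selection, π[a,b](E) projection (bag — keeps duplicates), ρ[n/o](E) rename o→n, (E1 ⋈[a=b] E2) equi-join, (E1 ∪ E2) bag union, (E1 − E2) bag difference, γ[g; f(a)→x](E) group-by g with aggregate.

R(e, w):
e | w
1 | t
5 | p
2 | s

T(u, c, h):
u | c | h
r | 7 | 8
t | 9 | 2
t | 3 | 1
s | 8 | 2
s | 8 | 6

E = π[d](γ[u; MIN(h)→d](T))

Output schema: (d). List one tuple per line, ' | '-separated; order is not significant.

Subexpression sizes:
  T → 5
  γ[u; MIN(h)→d](T) → 3
  π[d](γ[u; MIN(h)→d](T)) → 3

== RESULT ==
d
1
2
8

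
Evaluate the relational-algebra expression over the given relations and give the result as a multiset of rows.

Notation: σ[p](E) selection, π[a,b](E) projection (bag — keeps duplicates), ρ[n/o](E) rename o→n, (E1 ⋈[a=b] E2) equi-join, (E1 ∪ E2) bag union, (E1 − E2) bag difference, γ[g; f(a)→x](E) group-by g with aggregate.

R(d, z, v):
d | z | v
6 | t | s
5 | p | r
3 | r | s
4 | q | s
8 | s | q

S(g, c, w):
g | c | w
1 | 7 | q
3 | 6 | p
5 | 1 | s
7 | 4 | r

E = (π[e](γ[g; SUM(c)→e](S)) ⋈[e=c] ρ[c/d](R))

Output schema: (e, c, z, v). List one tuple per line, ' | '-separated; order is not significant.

Subexpression sizes:
  S → 4
  γ[g; SUM(c)→e](S) → 4
  π[e](γ[g; SUM(c)→e](S)) → 4
  R → 5
  ρ[c/d](R) → 5
  (π[e](γ[g; SUM(c)→e](S)) ⋈[e=c] ρ[c/d](R)) → 2

== RESULT ==
e | c | z | v
4 | 4 | q | s
6 | 6 | t | s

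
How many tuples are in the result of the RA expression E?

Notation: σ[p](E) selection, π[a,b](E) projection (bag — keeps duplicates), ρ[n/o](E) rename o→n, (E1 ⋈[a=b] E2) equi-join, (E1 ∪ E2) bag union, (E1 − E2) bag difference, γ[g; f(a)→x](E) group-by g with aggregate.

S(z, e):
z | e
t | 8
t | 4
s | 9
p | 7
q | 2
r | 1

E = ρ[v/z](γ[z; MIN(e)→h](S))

Subexpression sizes:
  S → 6
  γ[z; MIN(e)→h](S) → 5
  ρ[v/z](γ[z; MIN(e)→h](S)) → 5

|E| = 5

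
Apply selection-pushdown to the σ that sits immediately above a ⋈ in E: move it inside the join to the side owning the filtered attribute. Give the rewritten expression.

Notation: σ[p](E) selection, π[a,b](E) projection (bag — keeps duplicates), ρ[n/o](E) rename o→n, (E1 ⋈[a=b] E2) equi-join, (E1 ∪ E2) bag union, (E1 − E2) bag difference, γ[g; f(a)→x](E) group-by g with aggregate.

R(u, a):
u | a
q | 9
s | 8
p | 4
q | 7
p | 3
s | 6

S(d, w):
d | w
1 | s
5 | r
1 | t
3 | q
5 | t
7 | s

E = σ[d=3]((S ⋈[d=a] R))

σ filters on d, owned by the left side.
E' = (σ[d=3](S) ⋈[d=a] R)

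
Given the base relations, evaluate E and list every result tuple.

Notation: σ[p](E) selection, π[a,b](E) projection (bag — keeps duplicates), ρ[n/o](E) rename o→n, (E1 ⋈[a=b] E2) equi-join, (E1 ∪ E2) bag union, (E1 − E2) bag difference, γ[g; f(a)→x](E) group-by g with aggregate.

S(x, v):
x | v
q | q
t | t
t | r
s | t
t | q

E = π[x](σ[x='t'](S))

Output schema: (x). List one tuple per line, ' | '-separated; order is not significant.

Stepwise |·|:
  S → 5
  σ[x='t'](S) → 3
  π[x](σ[x='t'](S)) → 3

== RESULT ==
x
t
t
t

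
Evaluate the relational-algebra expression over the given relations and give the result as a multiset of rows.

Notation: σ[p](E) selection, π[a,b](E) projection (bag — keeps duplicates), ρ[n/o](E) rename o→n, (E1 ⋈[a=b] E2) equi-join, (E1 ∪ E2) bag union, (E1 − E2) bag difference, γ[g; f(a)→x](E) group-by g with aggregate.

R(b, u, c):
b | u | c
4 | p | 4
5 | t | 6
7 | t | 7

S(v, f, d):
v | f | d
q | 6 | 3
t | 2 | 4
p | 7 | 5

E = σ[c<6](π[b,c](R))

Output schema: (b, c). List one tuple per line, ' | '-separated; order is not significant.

Per-node cardinality:
  R → 3
  π[b,c](R) → 3
  σ[c<6](π[b,c](R)) → 1

== RESULT ==
b | c
4 | 4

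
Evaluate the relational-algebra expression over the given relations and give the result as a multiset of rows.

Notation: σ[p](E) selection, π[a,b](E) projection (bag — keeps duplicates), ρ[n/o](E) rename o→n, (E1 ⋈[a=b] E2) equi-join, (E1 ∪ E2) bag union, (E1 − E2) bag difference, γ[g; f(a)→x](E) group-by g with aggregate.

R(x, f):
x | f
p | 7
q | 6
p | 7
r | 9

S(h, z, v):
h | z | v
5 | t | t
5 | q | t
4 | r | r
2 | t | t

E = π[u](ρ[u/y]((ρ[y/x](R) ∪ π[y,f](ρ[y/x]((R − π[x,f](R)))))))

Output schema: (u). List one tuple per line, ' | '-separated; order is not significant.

Per-node cardinality:
  R → 4
  ρ[y/x](R) → 4
  R → 4
  R → 4
  π[x,f](R) → 4
  (R − π[x,f](R)) → 0
  ρ[y/x]((R − π[x,f](R))) → 0
  π[y,f](ρ[y/x]((R − π[x,f](R)))) → 0
  (ρ[y/x](R) ∪ π[y,f](ρ[y/x]((R − π[x,f](R))))) → 4
  ρ[u/y]((ρ[y/x](R) ∪ π[y,f](ρ[y/x]((R − π[x,f](R)))))) → 4
  π[u](ρ[u/y]((ρ[y/x](R) ∪ π[y,f](ρ[y/x]((R − π[x,f](R))))))) → 4

== RESULT ==
u
p
p
q
r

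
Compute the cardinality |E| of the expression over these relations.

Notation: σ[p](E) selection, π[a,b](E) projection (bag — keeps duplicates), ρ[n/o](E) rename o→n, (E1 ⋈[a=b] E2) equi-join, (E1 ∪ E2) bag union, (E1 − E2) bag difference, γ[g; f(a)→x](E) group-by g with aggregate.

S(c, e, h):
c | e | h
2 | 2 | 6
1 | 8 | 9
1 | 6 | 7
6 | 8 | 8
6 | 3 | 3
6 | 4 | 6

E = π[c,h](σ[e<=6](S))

Row counts bottom-up:
  S → 6
  σ[e<=6](S) → 4
  π[c,h](σ[e<=6](S)) → 4

|E| = 4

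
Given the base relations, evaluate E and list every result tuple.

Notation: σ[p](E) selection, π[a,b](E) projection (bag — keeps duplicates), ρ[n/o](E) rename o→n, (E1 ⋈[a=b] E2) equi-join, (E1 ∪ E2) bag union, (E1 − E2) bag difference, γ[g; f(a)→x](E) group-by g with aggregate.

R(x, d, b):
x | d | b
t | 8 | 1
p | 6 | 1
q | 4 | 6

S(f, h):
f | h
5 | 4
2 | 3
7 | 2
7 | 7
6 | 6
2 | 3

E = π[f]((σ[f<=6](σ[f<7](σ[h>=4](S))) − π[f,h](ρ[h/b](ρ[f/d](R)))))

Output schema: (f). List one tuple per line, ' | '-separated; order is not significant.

Subexpression sizes:
  S → 6
  σ[h>=4](S) → 3
  σ[f<7](σ[h>=4](S)) → 2
  σ[f<=6](σ[f<7](σ[h>=4](S))) → 2
  R → 3
  ρ[f/d](R) → 3
  ρ[h/b](ρ[f/d](R)) → 3
  π[f,h](ρ[h/b](ρ[f/d](R))) → 3
  (σ[f<=6](σ[f<7](σ[h>=4](S))) − π[f,h](ρ[h/b](ρ[f/d](R)))) → 2
  π[f]((σ[f<=6](σ[f<7](σ[h>=4](S))) − π[f,h](ρ[h/b](ρ[f/d](R))))) → 2

== RESULT ==
f
5
6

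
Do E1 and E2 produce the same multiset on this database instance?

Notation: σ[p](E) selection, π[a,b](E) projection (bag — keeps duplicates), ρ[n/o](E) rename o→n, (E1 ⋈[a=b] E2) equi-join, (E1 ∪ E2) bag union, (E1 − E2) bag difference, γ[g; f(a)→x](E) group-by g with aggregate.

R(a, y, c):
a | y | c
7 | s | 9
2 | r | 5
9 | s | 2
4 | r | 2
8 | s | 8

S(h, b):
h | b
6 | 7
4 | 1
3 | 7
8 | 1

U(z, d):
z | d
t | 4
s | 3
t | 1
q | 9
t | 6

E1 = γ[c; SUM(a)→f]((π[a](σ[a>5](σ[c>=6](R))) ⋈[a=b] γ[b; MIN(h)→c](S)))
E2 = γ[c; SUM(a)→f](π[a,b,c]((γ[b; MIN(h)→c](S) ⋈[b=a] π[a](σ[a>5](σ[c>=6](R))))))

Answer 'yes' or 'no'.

E1 row counts bottom-up:
  R → 5
  σ[c>=6](R) → 2
  σ[a>5](σ[c>=6](R)) → 2
  π[a](σ[a>5](σ[c>=6](R))) → 2
  S → 4
  γ[b; MIN(h)→c](S) → 2
  (π[a](σ[a>5](σ[c>=6](R))) ⋈[a=b] γ[b; MIN(h)→c](S)) → 1
  γ[c; SUM(a)→f]((π[a](σ[a>5](σ[c>=6](R))) ⋈[a=b] γ[b; MIN(h)→c](S))) → 1
E2 row counts bottom-up:
  S → 4
  γ[b; MIN(h)→c](S) → 2
  R → 5
  σ[c>=6](R) → 2
  σ[a>5](σ[c>=6](R)) → 2
  π[a](σ[a>5](σ[c>=6](R))) → 2
  (γ[b; MIN(h)→c](S) ⋈[b=a] π[a](σ[a>5](σ[c>=6](R)))) → 1
  π[a,b,c]((γ[b; MIN(h)→c](S) ⋈[b=a] π[a](σ[a>5](σ[c>=6](R))))) → 1
  γ[c; SUM(a)→f](π[a,b,c]((γ[b; MIN(h)→c](S) ⋈[b=a] π[a](σ[a>5](σ[c>=6](R)))))) → 1

E1 and E2 produce the same multiset:
c | f
3 | 7

yes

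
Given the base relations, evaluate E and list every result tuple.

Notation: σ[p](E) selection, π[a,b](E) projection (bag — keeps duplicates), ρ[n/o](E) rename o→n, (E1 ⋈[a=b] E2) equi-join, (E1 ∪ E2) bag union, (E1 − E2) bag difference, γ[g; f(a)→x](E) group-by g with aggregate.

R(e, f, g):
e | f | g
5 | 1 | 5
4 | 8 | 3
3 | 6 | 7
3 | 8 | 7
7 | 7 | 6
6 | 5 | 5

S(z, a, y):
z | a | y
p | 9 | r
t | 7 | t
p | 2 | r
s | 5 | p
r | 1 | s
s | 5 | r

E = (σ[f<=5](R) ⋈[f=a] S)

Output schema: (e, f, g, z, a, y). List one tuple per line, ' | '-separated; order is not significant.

Per-node cardinality:
  R → 6
  σ[f<=5](R) → 2
  S → 6
  (σ[f<=5](R) ⋈[f=a] S) → 3

== RESULT ==
e | f | g | z | a | y
5 | 1 | 5 | r | 1 | s
6 | 5 | 5 | s | 5 | p
6 | 5 | 5 | s | 5 | r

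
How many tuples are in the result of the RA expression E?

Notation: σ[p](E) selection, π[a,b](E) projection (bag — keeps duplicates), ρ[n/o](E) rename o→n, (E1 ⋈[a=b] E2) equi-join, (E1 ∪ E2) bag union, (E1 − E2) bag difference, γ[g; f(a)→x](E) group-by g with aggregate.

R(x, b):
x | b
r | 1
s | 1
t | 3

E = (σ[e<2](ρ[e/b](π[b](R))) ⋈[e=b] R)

Subexpression sizes:
  R → 3
  π[b](R) → 3
  ρ[e/b](π[b](R)) → 3
  σ[e<2](ρ[e/b](π[b](R))) → 2
  R → 3
  (σ[e<2](ρ[e/b](π[b](R))) ⋈[e=b] R) → 4

|E| = 4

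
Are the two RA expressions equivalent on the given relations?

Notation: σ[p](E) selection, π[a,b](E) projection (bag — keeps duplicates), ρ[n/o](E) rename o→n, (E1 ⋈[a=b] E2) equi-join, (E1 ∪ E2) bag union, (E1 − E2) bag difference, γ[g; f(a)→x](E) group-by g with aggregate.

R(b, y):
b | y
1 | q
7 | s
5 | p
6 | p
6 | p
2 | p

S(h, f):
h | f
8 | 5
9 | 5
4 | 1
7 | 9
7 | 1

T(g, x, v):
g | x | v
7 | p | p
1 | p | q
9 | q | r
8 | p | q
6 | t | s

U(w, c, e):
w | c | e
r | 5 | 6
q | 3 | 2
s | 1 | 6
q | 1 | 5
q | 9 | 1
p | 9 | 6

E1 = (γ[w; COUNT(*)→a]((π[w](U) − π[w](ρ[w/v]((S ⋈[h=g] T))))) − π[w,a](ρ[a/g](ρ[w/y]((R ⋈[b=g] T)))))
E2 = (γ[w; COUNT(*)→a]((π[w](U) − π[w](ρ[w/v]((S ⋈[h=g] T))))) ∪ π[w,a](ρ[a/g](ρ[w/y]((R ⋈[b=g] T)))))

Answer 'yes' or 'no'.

E1 stepwise |·|:
  U → 6
  π[w](U) → 6
  S → 5
  T → 5
  (S ⋈[h=g] T) → 4
  ρ[w/v]((S ⋈[h=g] T)) → 4
  π[w](ρ[w/v]((S ⋈[h=g] T))) → 4
  (π[w](U) − π[w](ρ[w/v]((S ⋈[h=g] T)))) → 3
  γ[w; COUNT(*)→a]((π[w](U) − π[w](ρ[w/v]((S ⋈[h=g] T))))) → 2
  R → 6
  T → 5
  (R ⋈[b=g] T) → 4
  ρ[w/y]((R ⋈[b=g] T)) → 4
  ρ[a/g](ρ[w/y]((R ⋈[b=g] T))) → 4
  π[w,a](ρ[a/g](ρ[w/y]((R ⋈[b=g] T)))) → 4
  (γ[w; COUNT(*)→a]((π[w](U) − π[w](ρ[w/v]((S ⋈[h=g] T))))) − π[w,a](ρ[a/g](ρ[w/y]((R ⋈[b=g] T))))) → 2
E2 stepwise |·|:
  U → 6
  π[w](U) → 6
  S → 5
  T → 5
  (S ⋈[h=g] T) → 4
  ρ[w/v]((S ⋈[h=g] T)) → 4
  π[w](ρ[w/v]((S ⋈[h=g] T))) → 4
  (π[w](U) − π[w](ρ[w/v]((S ⋈[h=g] T)))) → 3
  γ[w; COUNT(*)→a]((π[w](U) − π[w](ρ[w/v]((S ⋈[h=g] T))))) → 2
  R → 6
  T → 5
  (R ⋈[b=g] T) → 4
  ρ[w/y]((R ⋈[b=g] T)) → 4
  ρ[a/g](ρ[w/y]((R ⋈[b=g] T))) → 4
  π[w,a](ρ[a/g](ρ[w/y]((R ⋈[b=g] T)))) → 4
  (γ[w; COUNT(*)→a]((π[w](U) − π[w](ρ[w/v]((S ⋈[h=g] T))))) ∪ π[w,a](ρ[a/g](ρ[w/y]((R ⋈[b=g] T))))) → 6

E1 result:
w | a
q | 2
s | 1
E2 result:
w | a
p | 6
p | 6
q | 1
q | 2
s | 1
s | 7
Witness: ('p', 6) appears 0× in E1 but 2× in E2.

no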